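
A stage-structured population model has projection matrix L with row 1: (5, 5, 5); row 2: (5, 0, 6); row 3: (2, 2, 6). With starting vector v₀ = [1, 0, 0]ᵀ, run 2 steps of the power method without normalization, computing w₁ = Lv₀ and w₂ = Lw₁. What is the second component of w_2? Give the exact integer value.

w1 = Lv₀ = (5·1 + 5·0 + 5·0; 5·1 + 0·0 + 6·0; 2·1 + 2·0 + 6·0) = (5, 5, 2)
w2 = Lw1 = (5·5 + 5·5 + 5·2; 5·5 + 0·5 + 6·2; 2·5 + 2·5 + 6·2) = (60, 37, 32)
The requested component of w2 is 37.

37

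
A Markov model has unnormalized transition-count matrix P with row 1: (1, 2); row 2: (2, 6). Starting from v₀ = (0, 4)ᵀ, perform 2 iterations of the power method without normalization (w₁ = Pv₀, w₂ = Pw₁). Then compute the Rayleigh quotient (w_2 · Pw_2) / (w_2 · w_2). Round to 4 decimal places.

w1 = Pv₀ = (8, 24)
w2 = Pw1 = (56, 160)
Pw2 = (376, 1072)
w2·Pw2 = 56·376 + 160·1072 = 192576; w2·w2 = 56·56 + 160·160 = 28736
λ ≈ 192576/28736 = 6.7016

λ ≈ 6.7016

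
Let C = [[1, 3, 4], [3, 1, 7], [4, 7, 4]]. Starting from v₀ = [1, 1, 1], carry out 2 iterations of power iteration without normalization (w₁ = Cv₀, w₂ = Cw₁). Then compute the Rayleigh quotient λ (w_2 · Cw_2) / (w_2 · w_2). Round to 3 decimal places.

λ ≈ 11.937

w1 = Cv₀ = (8, 11, 15)
w2 = Cw1 = (101, 140, 169)
Cw2 = (1197, 1626, 2060)
w2·Cw2 = 101·1197 + 140·1626 + 169·2060 = 696677; w2·w2 = 101·101 + 140·140 + 169·169 = 58362
λ ≈ 696677/58362 = 11.937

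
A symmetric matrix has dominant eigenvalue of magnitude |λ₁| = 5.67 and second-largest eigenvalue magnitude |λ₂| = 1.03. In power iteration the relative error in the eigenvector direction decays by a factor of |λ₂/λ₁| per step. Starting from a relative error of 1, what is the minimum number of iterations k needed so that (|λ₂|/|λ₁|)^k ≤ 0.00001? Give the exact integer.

|λ₂/λ₁| = 1.03/5.67 = 0.18166
Need k ≥ ln(0.00001) / ln(0.18166) = -11.5129 / -1.7056 ≈ 6.750
Smallest integer k satisfying the bound: 7

7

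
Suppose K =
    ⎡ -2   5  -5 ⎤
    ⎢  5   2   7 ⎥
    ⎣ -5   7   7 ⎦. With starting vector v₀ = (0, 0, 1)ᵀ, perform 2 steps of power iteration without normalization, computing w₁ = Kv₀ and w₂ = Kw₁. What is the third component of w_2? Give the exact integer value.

123

w1 = Kv₀ = ((-2)·0 + 5·0 + (-5)·1; 5·0 + 2·0 + 7·1; (-5)·0 + 7·0 + 7·1) = (-5, 7, 7)
w2 = Kw1 = ((-2)·(-5) + 5·7 + (-5)·7; 5·(-5) + 2·7 + 7·7; (-5)·(-5) + 7·7 + 7·7) = (10, 38, 123)
The requested component of w2 is 123.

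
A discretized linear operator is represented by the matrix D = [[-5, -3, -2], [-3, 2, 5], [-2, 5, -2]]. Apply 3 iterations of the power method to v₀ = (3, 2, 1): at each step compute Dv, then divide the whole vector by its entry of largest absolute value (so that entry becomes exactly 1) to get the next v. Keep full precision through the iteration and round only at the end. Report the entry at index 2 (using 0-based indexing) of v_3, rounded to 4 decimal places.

-0.1016

Dv0 = (-23.00000, 0.00000, 2.00000); divide by -23.00000 → v1 = (1.00000, 0.00000, -0.08696)
Dv1 = (-4.82609, -3.43478, -1.82609); divide by -4.82609 → v2 = (1.00000, 0.71171, 0.37838)
Dv2 = (-7.89189, 0.31532, 0.80180); divide by -7.89189 → v3 = (1.00000, -0.03995, -0.10160)
Requested entry of v3: 89/-876 = -0.1016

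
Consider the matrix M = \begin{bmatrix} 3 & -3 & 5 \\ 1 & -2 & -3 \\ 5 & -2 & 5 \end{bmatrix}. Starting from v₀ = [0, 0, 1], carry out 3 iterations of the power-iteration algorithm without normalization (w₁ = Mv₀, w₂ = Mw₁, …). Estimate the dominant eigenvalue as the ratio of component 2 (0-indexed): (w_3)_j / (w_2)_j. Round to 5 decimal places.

λ ≈ 9.51786

w1 = Mv₀ = (5, -3, 5)
w2 = Mw1 = (49, -4, 56)
w3 = Mw2 = (439, -111, 533)
Ratio at component: 533 / 56 = 9.51786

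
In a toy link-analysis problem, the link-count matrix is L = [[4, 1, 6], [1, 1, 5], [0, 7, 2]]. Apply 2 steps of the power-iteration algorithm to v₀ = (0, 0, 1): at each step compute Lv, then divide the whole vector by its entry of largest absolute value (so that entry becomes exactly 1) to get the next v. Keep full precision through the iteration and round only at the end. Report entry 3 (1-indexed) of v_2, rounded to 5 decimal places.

Lv0 = (6.000000, 5.000000, 2.000000); divide by 6.000000 → v1 = (1.000000, 0.833333, 0.333333)
Lv1 = (6.833333, 3.500000, 6.500000); divide by 6.833333 → v2 = (1.000000, 0.512195, 0.951220)
Requested entry of v2: 39/41 = 0.95122

0.95122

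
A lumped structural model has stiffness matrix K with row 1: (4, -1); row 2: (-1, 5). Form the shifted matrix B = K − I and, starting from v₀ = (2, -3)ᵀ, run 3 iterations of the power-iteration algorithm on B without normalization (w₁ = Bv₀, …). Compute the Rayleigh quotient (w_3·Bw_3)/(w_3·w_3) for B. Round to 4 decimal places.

μ ≈ 4.6180

B = K − I has rows (3, -1); (-1, 4)
w1 = Bv₀ = (3·2 + (-1)·(-3); (-1)·2 + 4·(-3)) = (9, -14)
w2 = Bw1 = (3·9 + (-1)·(-14); (-1)·9 + 4·(-14)) = (41, -65)
w3 = Bw2 = (188, -301)
Bw3 = (865, -1392)
w3·Bw3 = 581612; w3·w3 = 125945; μ ≈ 581612/125945 = 4.6180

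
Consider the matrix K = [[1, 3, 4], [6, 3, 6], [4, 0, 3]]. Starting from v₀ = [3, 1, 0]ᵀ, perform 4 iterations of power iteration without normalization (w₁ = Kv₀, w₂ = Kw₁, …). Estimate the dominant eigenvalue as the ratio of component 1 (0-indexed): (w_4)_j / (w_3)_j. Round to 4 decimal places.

8.7829

w1 = Kv₀ = (6, 21, 12)
w2 = Kw1 = (117, 171, 60)
w3 = Kw2 = (870, 1575, 648)
w4 = Kw3 = (8187, 13833, 5424)
Ratio at component: 13833 / 1575 = 8.7829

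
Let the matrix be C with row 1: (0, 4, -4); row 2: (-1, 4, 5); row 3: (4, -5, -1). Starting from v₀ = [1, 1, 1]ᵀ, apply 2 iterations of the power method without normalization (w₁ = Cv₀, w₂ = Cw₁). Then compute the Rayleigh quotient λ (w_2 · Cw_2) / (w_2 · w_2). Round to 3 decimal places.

w1 = Cv₀ = (0, 8, -2)
w2 = Cw1 = (40, 22, -38)
Cw2 = (240, -142, 88)
w2·Cw2 = 40·240 + 22·(-142) + (-38)·88 = 3132; w2·w2 = 40·40 + 22·22 + (-38)·(-38) = 3528
λ ≈ 3132/3528 = 0.888

0.888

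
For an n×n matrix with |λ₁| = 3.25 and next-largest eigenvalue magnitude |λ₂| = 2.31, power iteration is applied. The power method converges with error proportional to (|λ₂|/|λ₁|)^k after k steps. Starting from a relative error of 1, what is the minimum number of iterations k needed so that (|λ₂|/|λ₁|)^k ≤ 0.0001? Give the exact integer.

27

|λ₂/λ₁| = 2.31/3.25 = 0.71077
Need k ≥ ln(0.0001) / ln(0.71077) = -9.2103 / -0.3414 ≈ 26.978
Smallest integer k satisfying the bound: 27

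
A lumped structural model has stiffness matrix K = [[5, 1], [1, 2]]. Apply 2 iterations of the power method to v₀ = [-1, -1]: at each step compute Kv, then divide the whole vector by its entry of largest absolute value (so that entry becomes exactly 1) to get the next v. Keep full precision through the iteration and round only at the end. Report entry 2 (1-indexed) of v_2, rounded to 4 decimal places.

0.3636

Kv0 = (-6.00000, -3.00000); divide by -6.00000 → v1 = (1.00000, 0.50000)
Kv1 = (5.50000, 2.00000); divide by 5.50000 → v2 = (1.00000, 0.36364)
Requested entry of v2: -12/-33 = 0.3636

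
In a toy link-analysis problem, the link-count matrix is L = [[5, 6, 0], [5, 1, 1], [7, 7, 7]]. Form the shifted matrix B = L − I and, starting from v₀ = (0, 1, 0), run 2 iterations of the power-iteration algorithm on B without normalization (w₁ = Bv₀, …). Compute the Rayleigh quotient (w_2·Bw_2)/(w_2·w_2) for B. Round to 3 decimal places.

10.375

B = L − I has rows (4, 6, 0); (5, 0, 1); (7, 7, 6)
w1 = Bv₀ = (4·0 + 6·1 + 0·0; 5·0 + 0·1 + 1·0; 7·0 + 7·1 + 6·0) = (6, 0, 7)
w2 = Bw1 = (4·6 + 6·0 + 0·7; 5·6 + 0·0 + 1·7; 7·6 + 7·0 + 6·7) = (24, 37, 84)
Bw2 = (318, 204, 931)
w2·Bw2 = 93384; w2·w2 = 9001; μ ≈ 93384/9001 = 10.375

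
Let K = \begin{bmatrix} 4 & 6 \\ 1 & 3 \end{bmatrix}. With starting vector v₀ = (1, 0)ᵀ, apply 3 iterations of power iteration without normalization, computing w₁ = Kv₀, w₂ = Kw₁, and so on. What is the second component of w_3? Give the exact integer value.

43

w1 = Kv₀ = (4·1 + 6·0; 1·1 + 3·0) = (4, 1)
w2 = Kw1 = (4·4 + 6·1; 1·4 + 3·1) = (22, 7)
w3 = Kw2 = (130, 43)
The requested component of w3 is 43.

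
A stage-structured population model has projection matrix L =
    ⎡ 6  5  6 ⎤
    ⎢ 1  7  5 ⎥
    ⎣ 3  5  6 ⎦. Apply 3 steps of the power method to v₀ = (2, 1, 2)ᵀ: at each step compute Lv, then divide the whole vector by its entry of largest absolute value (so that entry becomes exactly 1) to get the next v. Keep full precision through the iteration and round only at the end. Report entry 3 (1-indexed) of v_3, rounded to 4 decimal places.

0.7875

Lv0 = (29.00000, 19.00000, 23.00000); divide by 29.00000 → v1 = (1.00000, 0.65517, 0.79310)
Lv1 = (14.03448, 9.55172, 11.03448); divide by 14.03448 → v2 = (1.00000, 0.68059, 0.78624)
Lv2 = (14.12039, 9.69533, 11.12039); divide by 14.12039 → v3 = (1.00000, 0.68662, 0.78754)
Requested entry of v3: 4526/5747 = 0.7875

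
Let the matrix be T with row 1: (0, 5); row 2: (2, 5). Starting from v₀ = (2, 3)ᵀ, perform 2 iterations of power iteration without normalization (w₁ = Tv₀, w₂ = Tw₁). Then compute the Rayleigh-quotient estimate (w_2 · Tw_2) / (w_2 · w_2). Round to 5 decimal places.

w1 = Tv₀ = (0·2 + 5·3; 2·2 + 5·3) = (15, 19)
w2 = Tw1 = (0·15 + 5·19; 2·15 + 5·19) = (95, 125)
Tw2 = (625, 815)
w2·Tw2 = 95·625 + 125·815 = 161250; w2·w2 = 95·95 + 125·125 = 24650
λ ≈ 161250/24650 = 6.54158

λ ≈ 6.54158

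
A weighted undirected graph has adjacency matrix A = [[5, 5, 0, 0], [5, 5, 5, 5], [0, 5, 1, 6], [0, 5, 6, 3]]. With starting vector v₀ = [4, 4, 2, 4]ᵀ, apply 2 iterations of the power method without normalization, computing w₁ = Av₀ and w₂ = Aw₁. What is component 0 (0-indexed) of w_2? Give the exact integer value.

w1 = Av₀ = (5·4 + 5·4 + 0·2 + 0·4; 5·4 + 5·4 + 5·2 + 5·4; 0·4 + 5·4 + 1·2 + 6·4; 0·4 + 5·4 + 6·2 + 3·4) = (40, 70, 46, 44)
w2 = Aw1 = (5·40 + 5·70 + 0·46 + 0·44; 5·40 + 5·70 + 5·46 + 5·44; 0·40 + 5·70 + 1·46 + 6·44; 0·40 + 5·70 + 6·46 + 3·44) = (550, 1000, 660, 758)
The requested component of w2 is 550.

550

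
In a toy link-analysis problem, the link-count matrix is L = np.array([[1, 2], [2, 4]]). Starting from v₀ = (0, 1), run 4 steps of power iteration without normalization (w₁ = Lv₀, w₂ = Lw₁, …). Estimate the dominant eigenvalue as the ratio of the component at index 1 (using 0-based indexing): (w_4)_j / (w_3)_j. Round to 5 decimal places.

w1 = Lv₀ = (1·0 + 2·1; 2·0 + 4·1) = (2, 4)
w2 = Lw1 = (1·2 + 2·4; 2·2 + 4·4) = (10, 20)
w3 = Lw2 = (50, 100)
w4 = Lw3 = (250, 500)
Ratio at component: 500 / 100 = 5.00000

λ ≈ 5.00000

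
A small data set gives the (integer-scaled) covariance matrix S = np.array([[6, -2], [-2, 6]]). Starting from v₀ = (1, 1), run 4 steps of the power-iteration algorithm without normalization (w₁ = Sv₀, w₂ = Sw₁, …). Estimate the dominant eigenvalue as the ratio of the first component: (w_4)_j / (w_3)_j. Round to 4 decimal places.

w1 = Sv₀ = (6·1 + (-2)·1; (-2)·1 + 6·1) = (4, 4)
w2 = Sw1 = (6·4 + (-2)·4; (-2)·4 + 6·4) = (16, 16)
w3 = Sw2 = (64, 64)
w4 = Sw3 = (256, 256)
Ratio at component: 256 / 64 = 4.0000

4.0000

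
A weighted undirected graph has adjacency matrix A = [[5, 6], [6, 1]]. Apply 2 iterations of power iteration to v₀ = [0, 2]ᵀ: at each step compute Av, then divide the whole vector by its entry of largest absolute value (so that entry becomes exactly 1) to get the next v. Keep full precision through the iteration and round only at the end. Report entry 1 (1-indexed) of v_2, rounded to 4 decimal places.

Av0 = (12.00000, 2.00000); divide by 12.00000 → v1 = (1.00000, 0.16667)
Av1 = (6.00000, 6.16667); divide by 6.16667 → v2 = (0.97297, 1.00000)
Requested entry of v2: 72/74 = 0.9730

0.9730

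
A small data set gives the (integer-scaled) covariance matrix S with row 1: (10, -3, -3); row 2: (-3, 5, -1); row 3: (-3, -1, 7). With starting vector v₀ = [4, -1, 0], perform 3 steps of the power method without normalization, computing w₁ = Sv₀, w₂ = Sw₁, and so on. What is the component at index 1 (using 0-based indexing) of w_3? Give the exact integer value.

w1 = Sv₀ = (10·4 + (-3)·(-1) + (-3)·0; (-3)·4 + 5·(-1) + (-1)·0; (-3)·4 + (-1)·(-1) + 7·0) = (43, -17, -11)
w2 = Sw1 = (10·43 + (-3)·(-17) + (-3)·(-11); (-3)·43 + 5·(-17) + (-1)·(-11); (-3)·43 + (-1)·(-17) + 7·(-11)) = (514, -203, -189)
w3 = Sw2 = (6316, -2368, -2662)
The requested component of w3 is -2368.

-2368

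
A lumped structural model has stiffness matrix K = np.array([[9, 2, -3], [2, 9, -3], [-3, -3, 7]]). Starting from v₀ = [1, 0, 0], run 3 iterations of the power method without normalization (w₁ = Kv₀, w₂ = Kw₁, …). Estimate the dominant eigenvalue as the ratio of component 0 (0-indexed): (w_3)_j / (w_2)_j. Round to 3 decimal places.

11.681

w1 = Kv₀ = (9·1 + 2·0 + (-3)·0; 2·1 + 9·0 + (-3)·0; (-3)·1 + (-3)·0 + 7·0) = (9, 2, -3)
w2 = Kw1 = (9·9 + 2·2 + (-3)·(-3); 2·9 + 9·2 + (-3)·(-3); (-3)·9 + (-3)·2 + 7·(-3)) = (94, 45, -54)
w3 = Kw2 = (1098, 755, -795)
Ratio at component: 1098 / 94 = 11.681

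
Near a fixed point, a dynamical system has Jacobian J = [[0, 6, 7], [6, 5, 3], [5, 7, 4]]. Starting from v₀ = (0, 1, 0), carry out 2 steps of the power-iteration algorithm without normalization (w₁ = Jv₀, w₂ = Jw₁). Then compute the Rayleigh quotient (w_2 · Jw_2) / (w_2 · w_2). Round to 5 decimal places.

14.35995

w1 = Jv₀ = (6, 5, 7)
w2 = Jw1 = (79, 82, 93)
Jw2 = (1143, 1163, 1341)
w2·Jw2 = 79·1143 + 82·1163 + 93·1341 = 310376; w2·w2 = 79·79 + 82·82 + 93·93 = 21614
λ ≈ 310376/21614 = 14.35995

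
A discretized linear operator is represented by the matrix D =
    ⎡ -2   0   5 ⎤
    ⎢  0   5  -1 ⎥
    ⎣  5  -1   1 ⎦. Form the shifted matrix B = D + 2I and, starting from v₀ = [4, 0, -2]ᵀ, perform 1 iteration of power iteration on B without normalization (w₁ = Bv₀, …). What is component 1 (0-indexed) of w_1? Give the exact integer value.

2

B = D + 2I has rows (0, 0, 5); (0, 7, -1); (5, -1, 3)
w1 = Bv₀ = (-10, 2, 14)
Requested component of w1: 2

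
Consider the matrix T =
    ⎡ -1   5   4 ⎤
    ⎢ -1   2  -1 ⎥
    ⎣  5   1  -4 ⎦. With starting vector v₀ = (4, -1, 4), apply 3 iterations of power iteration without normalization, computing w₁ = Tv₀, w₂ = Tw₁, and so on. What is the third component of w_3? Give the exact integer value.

w1 = Tv₀ = ((-1)·4 + 5·(-1) + 4·4; (-1)·4 + 2·(-1) + (-1)·4; 5·4 + 1·(-1) + (-4)·4) = (7, -10, 3)
w2 = Tw1 = ((-1)·7 + 5·(-10) + 4·3; (-1)·7 + 2·(-10) + (-1)·3; 5·7 + 1·(-10) + (-4)·3) = (-45, -30, 13)
w3 = Tw2 = (-53, -28, -307)
The requested component of w3 is -307.

-307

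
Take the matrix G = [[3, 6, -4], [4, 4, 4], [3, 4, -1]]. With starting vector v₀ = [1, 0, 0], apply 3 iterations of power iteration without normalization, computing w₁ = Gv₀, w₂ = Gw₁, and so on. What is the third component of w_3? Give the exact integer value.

201

w1 = Gv₀ = (3·1 + 6·0 + (-4)·0; 4·1 + 4·0 + 4·0; 3·1 + 4·0 + (-1)·0) = (3, 4, 3)
w2 = Gw1 = (3·3 + 6·4 + (-4)·3; 4·3 + 4·4 + 4·3; 3·3 + 4·4 + (-1)·3) = (21, 40, 22)
w3 = Gw2 = (215, 332, 201)
The requested component of w3 is 201.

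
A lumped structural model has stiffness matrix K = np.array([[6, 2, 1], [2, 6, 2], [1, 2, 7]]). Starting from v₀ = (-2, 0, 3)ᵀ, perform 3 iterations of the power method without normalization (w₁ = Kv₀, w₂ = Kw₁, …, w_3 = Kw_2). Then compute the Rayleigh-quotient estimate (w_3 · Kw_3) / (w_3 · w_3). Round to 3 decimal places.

λ ≈ 8.290

w1 = Kv₀ = (-9, 2, 19)
w2 = Kw1 = (-31, 32, 128)
w3 = Kw2 = (6, 386, 929)
Kw3 = (1737, 4186, 7281)
w3·Kw3 = 6·1737 + 386·4186 + 929·7281 = 8390267; w3·w3 = 6·6 + 386·386 + 929·929 = 1012073
λ ≈ 8390267/1012073 = 8.290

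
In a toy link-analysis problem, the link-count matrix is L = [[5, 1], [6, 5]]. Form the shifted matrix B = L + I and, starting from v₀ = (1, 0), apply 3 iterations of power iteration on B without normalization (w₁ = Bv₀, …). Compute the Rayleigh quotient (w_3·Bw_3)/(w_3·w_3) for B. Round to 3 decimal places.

B = L + I has rows (6, 1); (6, 6)
w1 = Bv₀ = (6·1 + 1·0; 6·1 + 6·0) = (6, 6)
w2 = Bw1 = (6·6 + 1·6; 6·6 + 6·6) = (42, 72)
w3 = Bw2 = (324, 684)
Bw3 = (2628, 6048)
w3·Bw3 = 4988304; w3·w3 = 572832; μ ≈ 4988304/572832 = 8.708

8.708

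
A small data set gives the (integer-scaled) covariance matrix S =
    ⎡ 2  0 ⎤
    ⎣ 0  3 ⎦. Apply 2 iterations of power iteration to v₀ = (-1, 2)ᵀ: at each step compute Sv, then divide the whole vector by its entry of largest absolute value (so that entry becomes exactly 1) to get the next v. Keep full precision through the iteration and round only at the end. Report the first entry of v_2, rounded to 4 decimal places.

Sv0 = (-2.00000, 6.00000); divide by 6.00000 → v1 = (-0.33333, 1.00000)
Sv1 = (-0.66667, 3.00000); divide by 3.00000 → v2 = (-0.22222, 1.00000)
Requested entry of v2: -4/18 = -0.2222

-0.2222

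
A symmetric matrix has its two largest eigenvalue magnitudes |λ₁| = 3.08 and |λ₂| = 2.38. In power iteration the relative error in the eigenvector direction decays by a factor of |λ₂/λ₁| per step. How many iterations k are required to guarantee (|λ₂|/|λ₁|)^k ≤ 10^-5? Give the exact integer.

45

|λ₂/λ₁| = 2.38/3.08 = 0.77273
Need k ≥ ln(10^-5) / ln(0.77273) = -11.5129 / -0.2578 ≈ 44.653
Smallest integer k satisfying the bound: 45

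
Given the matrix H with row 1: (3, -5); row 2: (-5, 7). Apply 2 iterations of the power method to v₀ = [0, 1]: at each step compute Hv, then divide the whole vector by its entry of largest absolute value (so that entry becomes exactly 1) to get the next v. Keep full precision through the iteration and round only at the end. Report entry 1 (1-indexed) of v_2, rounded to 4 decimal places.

Hv0 = (-5.00000, 7.00000); divide by 7.00000 → v1 = (-0.71429, 1.00000)
Hv1 = (-7.14286, 10.57143); divide by 10.57143 → v2 = (-0.67568, 1.00000)
Requested entry of v2: -50/74 = -0.6757

-0.6757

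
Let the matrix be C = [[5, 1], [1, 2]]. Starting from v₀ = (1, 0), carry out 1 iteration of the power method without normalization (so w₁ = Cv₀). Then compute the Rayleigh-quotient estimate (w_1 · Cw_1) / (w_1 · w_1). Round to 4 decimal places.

λ ≈ 5.2692

w1 = Cv₀ = (5, 1)
Cw1 = (26, 7)
w1·Cw1 = 5·26 + 1·7 = 137; w1·w1 = 5·5 + 1·1 = 26
λ ≈ 137/26 = 5.2692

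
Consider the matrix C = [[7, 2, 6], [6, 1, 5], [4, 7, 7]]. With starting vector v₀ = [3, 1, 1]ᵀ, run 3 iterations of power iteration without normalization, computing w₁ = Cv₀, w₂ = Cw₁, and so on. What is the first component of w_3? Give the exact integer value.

w1 = Cv₀ = (7·3 + 2·1 + 6·1; 6·3 + 1·1 + 5·1; 4·3 + 7·1 + 7·1) = (29, 24, 26)
w2 = Cw1 = (7·29 + 2·24 + 6·26; 6·29 + 1·24 + 5·26; 4·29 + 7·24 + 7·26) = (407, 328, 466)
w3 = Cw2 = (6301, 5100, 7186)
The requested component of w3 is 6301.

6301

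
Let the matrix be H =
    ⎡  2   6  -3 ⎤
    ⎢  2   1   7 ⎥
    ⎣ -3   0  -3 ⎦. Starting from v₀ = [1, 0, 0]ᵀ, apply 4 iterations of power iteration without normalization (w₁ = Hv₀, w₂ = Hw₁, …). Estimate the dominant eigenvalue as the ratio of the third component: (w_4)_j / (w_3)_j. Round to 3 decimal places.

λ ≈ -4.750

w1 = Hv₀ = (2·1 + 6·0 + (-3)·0; 2·1 + 1·0 + 7·0; (-3)·1 + 0·0 + (-3)·0) = (2, 2, -3)
w2 = Hw1 = (2·2 + 6·2 + (-3)·(-3); 2·2 + 1·2 + 7·(-3); (-3)·2 + 0·2 + (-3)·(-3)) = (25, -15, 3)
w3 = Hw2 = (-49, 56, -84)
w4 = Hw3 = (490, -630, 399)
Ratio at component: 399 / -84 = -4.750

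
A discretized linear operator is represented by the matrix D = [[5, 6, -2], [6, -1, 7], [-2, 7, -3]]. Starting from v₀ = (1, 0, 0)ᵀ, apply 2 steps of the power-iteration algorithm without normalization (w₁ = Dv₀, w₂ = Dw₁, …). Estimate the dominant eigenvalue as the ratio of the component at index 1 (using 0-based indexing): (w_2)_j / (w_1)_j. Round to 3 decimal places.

λ ≈ 1.667

w1 = Dv₀ = (5, 6, -2)
w2 = Dw1 = (65, 10, 38)
Ratio at component: 10 / 6 = 1.667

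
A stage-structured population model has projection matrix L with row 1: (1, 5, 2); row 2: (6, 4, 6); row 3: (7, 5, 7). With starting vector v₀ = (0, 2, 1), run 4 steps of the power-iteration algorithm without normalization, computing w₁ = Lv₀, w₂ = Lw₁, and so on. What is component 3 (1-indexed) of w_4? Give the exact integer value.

w1 = Lv₀ = (1·0 + 5·2 + 2·1; 6·0 + 4·2 + 6·1; 7·0 + 5·2 + 7·1) = (12, 14, 17)
w2 = Lw1 = (1·12 + 5·14 + 2·17; 6·12 + 4·14 + 6·17; 7·12 + 5·14 + 7·17) = (116, 230, 273)
w3 = Lw2 = (1812, 3254, 3873)
w4 = Lw3 = (25828, 47126, 56065)
The requested component of w4 is 56065.

56065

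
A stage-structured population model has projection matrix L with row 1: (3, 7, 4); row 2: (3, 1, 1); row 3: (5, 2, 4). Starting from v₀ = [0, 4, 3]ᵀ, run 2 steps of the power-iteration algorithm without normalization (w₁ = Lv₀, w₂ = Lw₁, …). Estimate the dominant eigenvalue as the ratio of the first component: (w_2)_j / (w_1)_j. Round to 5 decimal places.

w1 = Lv₀ = (40, 7, 20)
w2 = Lw1 = (249, 147, 294)
Ratio at component: 249 / 40 = 6.22500

λ ≈ 6.22500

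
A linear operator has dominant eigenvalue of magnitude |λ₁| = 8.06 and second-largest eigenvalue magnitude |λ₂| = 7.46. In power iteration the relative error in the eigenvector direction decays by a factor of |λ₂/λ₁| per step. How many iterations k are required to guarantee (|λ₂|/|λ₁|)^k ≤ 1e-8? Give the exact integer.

239

|λ₂/λ₁| = 7.46/8.06 = 0.92556
Need k ≥ ln(1e-8) / ln(0.92556) = -18.4207 / -0.0774 ≈ 238.122
Smallest integer k satisfying the bound: 239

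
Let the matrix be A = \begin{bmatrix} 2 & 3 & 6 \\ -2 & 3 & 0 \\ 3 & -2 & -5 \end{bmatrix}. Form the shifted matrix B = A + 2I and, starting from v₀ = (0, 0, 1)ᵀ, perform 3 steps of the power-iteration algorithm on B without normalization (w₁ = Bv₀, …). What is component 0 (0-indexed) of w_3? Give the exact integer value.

150

B = A + 2I has rows (4, 3, 6); (-2, 5, 0); (3, -2, -3)
w1 = Bv₀ = (4·0 + 3·0 + 6·1; (-2)·0 + 5·0 + 0·1; 3·0 + (-2)·0 + (-3)·1) = (6, 0, -3)
w2 = Bw1 = (4·6 + 3·0 + 6·(-3); (-2)·6 + 5·0 + 0·(-3); 3·6 + (-2)·0 + (-3)·(-3)) = (6, -12, 27)
w3 = Bw2 = (150, -72, -39)
Requested component of w3: 150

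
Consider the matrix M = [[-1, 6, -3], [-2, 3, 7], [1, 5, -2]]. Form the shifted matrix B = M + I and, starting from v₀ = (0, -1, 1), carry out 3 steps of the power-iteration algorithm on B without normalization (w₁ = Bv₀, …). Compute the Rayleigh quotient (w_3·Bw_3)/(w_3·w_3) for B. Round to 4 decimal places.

1.9091

B = M + I has rows (0, 6, -3); (-2, 4, 7); (1, 5, -1)
w1 = Bv₀ = (0·0 + 6·(-1) + (-3)·1; (-2)·0 + 4·(-1) + 7·1; 1·0 + 5·(-1) + (-1)·1) = (-9, 3, -6)
w2 = Bw1 = (0·(-9) + 6·3 + (-3)·(-6); (-2)·(-9) + 4·3 + 7·(-6); 1·(-9) + 5·3 + (-1)·(-6)) = (36, -12, 12)
w3 = Bw2 = (-108, -36, -36)
Bw3 = (-108, -180, -252)
w3·Bw3 = 27216; w3·w3 = 14256; μ ≈ 27216/14256 = 1.9091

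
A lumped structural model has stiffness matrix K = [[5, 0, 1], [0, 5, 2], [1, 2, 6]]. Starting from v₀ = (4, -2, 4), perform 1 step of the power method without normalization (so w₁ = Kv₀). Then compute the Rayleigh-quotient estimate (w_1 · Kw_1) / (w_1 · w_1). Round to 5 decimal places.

w1 = Kv₀ = (5·4 + 0·(-2) + 1·4; 0·4 + 5·(-2) + 2·4; 1·4 + 2·(-2) + 6·4) = (24, -2, 24)
Kw1 = (144, 38, 164)
w1·Kw1 = 24·144 + (-2)·38 + 24·164 = 7316; w1·w1 = 24·24 + (-2)·(-2) + 24·24 = 1156
λ ≈ 7316/1156 = 6.32872

6.32872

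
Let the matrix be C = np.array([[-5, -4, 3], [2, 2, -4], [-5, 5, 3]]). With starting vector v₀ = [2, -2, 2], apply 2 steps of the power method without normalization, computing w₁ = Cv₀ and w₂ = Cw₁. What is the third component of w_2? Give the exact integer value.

w1 = Cv₀ = ((-5)·2 + (-4)·(-2) + 3·2; 2·2 + 2·(-2) + (-4)·2; (-5)·2 + 5·(-2) + 3·2) = (4, -8, -14)
w2 = Cw1 = ((-5)·4 + (-4)·(-8) + 3·(-14); 2·4 + 2·(-8) + (-4)·(-14); (-5)·4 + 5·(-8) + 3·(-14)) = (-30, 48, -102)
The requested component of w2 is -102.

-102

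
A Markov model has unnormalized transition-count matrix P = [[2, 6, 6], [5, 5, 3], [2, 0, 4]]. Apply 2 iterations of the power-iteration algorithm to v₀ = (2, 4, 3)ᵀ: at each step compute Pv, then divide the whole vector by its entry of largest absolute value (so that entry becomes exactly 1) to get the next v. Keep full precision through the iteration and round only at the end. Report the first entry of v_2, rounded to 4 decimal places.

0.8922

Pv0 = (46.00000, 39.00000, 16.00000); divide by 46.00000 → v1 = (1.00000, 0.84783, 0.34783)
Pv1 = (9.17391, 10.28261, 3.39130); divide by 10.28261 → v2 = (0.89218, 1.00000, 0.32981)
Requested entry of v2: 422/473 = 0.8922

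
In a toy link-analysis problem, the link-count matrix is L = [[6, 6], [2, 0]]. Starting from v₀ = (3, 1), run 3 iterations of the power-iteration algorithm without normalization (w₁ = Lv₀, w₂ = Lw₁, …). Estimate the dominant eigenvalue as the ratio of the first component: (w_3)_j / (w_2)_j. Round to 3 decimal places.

w1 = Lv₀ = (24, 6)
w2 = Lw1 = (180, 48)
w3 = Lw2 = (1368, 360)
Ratio at component: 1368 / 180 = 7.600

7.600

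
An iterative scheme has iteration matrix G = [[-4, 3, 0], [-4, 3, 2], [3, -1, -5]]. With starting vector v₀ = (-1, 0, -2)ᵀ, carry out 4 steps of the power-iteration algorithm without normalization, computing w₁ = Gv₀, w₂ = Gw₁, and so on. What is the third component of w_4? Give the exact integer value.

-183

w1 = Gv₀ = ((-4)·(-1) + 3·0 + 0·(-2); (-4)·(-1) + 3·0 + 2·(-2); 3·(-1) + (-1)·0 + (-5)·(-2)) = (4, 0, 7)
w2 = Gw1 = ((-4)·4 + 3·0 + 0·7; (-4)·4 + 3·0 + 2·7; 3·4 + (-1)·0 + (-5)·7) = (-16, -2, -23)
w3 = Gw2 = (58, 12, 69)
w4 = Gw3 = (-196, -58, -183)
The requested component of w4 is -183.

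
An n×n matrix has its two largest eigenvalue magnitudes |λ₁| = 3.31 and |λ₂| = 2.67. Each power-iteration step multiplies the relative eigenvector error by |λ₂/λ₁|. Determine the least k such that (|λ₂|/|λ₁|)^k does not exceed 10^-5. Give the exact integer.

54

|λ₂/λ₁| = 2.67/3.31 = 0.80665
Need k ≥ ln(10^-5) / ln(0.80665) = -11.5129 / -0.2149 ≈ 53.581
Smallest integer k satisfying the bound: 54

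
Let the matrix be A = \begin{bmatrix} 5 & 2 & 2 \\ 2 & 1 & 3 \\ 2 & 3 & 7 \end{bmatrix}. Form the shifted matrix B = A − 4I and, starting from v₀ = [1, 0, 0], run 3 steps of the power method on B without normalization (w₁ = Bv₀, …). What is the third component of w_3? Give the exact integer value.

66

B = A − 4I has rows (1, 2, 2); (2, -3, 3); (2, 3, 3)
w1 = Bv₀ = (1·1 + 2·0 + 2·0; 2·1 + (-3)·0 + 3·0; 2·1 + 3·0 + 3·0) = (1, 2, 2)
w2 = Bw1 = (1·1 + 2·2 + 2·2; 2·1 + (-3)·2 + 3·2; 2·1 + 3·2 + 3·2) = (9, 2, 14)
w3 = Bw2 = (41, 54, 66)
Requested component of w3: 66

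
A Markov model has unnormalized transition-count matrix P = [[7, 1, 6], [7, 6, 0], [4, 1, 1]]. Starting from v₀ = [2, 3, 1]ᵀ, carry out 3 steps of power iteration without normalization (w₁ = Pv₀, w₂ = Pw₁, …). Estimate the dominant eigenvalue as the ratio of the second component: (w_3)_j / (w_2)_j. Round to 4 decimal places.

11.2550

w1 = Pv₀ = (7·2 + 1·3 + 6·1; 7·2 + 6·3 + 0·1; 4·2 + 1·3 + 1·1) = (23, 32, 12)
w2 = Pw1 = (7·23 + 1·32 + 6·12; 7·23 + 6·32 + 0·12; 4·23 + 1·32 + 1·12) = (265, 353, 136)
w3 = Pw2 = (3024, 3973, 1549)
Ratio at component: 3973 / 353 = 11.2550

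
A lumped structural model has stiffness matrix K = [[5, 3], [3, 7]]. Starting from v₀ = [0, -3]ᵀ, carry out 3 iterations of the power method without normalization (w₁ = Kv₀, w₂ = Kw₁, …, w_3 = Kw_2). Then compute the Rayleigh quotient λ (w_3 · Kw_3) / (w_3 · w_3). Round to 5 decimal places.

9.15938

w1 = Kv₀ = (-9, -21)
w2 = Kw1 = (-108, -174)
w3 = Kw2 = (-1062, -1542)
Kw3 = (-9936, -13980)
w3·Kw3 = (-1062)·(-9936) + (-1542)·(-13980) = 32109192; w3·w3 = (-1062)·(-1062) + (-1542)·(-1542) = 3505608
λ ≈ 32109192/3505608 = 9.15938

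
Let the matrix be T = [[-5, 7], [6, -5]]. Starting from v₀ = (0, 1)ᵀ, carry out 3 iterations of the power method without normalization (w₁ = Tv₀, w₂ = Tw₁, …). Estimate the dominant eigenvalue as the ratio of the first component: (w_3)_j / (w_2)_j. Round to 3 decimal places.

w1 = Tv₀ = (7, -5)
w2 = Tw1 = (-70, 67)
w3 = Tw2 = (819, -755)
Ratio at component: 819 / -70 = -11.700

-11.700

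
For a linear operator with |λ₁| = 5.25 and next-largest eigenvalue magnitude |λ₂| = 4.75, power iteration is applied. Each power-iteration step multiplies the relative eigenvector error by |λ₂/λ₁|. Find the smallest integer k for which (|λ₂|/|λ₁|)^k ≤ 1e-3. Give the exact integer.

|λ₂/λ₁| = 4.75/5.25 = 0.90476
Need k ≥ ln(1e-3) / ln(0.90476) = -6.9078 / -0.1001 ≈ 69.020
Smallest integer k satisfying the bound: 70

70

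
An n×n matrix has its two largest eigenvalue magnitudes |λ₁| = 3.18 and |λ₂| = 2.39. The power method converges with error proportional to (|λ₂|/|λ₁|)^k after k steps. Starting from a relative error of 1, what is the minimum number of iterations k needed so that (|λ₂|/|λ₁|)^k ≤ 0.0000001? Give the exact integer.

57

|λ₂/λ₁| = 2.39/3.18 = 0.75157
Need k ≥ ln(0.0000001) / ln(0.75157) = -16.1181 / -0.2856 ≈ 56.438
Smallest integer k satisfying the bound: 57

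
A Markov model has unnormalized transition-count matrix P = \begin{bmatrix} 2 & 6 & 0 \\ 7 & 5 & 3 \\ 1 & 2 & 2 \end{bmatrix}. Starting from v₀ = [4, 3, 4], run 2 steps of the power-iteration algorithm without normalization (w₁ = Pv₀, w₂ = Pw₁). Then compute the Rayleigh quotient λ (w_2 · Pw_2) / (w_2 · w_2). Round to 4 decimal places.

λ ≈ 10.7629

w1 = Pv₀ = (2·4 + 6·3 + 0·4; 7·4 + 5·3 + 3·4; 1·4 + 2·3 + 2·4) = (26, 55, 18)
w2 = Pw1 = (2·26 + 6·55 + 0·18; 7·26 + 5·55 + 3·18; 1·26 + 2·55 + 2·18) = (382, 511, 172)
Pw2 = (3830, 5745, 1748)
w2·Pw2 = 382·3830 + 511·5745 + 172·1748 = 4699411; w2·w2 = 382·382 + 511·511 + 172·172 = 436629
λ ≈ 4699411/436629 = 10.7629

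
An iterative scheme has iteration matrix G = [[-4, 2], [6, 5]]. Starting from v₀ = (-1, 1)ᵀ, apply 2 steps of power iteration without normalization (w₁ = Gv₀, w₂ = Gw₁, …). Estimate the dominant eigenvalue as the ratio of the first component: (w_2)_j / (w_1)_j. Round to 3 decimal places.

w1 = Gv₀ = (6, -1)
w2 = Gw1 = (-26, 31)
Ratio at component: -26 / 6 = -4.333

λ ≈ -4.333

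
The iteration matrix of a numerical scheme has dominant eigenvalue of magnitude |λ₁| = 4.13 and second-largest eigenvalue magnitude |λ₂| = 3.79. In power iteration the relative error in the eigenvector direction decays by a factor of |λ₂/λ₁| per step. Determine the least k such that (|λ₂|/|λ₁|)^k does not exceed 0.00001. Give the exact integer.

135

|λ₂/λ₁| = 3.79/4.13 = 0.91768
Need k ≥ ln(0.00001) / ln(0.91768) = -11.5129 / -0.0859 ≈ 134.009
Smallest integer k satisfying the bound: 135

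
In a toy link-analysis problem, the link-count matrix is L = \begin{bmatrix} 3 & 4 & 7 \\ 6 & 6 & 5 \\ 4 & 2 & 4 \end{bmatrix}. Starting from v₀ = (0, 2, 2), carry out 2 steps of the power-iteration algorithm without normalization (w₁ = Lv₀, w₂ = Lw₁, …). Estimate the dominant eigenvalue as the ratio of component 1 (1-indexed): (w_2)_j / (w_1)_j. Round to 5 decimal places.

w1 = Lv₀ = (3·0 + 4·2 + 7·2; 6·0 + 6·2 + 5·2; 4·0 + 2·2 + 4·2) = (22, 22, 12)
w2 = Lw1 = (3·22 + 4·22 + 7·12; 6·22 + 6·22 + 5·12; 4·22 + 2·22 + 4·12) = (238, 324, 180)
Ratio at component: 238 / 22 = 10.81818

10.81818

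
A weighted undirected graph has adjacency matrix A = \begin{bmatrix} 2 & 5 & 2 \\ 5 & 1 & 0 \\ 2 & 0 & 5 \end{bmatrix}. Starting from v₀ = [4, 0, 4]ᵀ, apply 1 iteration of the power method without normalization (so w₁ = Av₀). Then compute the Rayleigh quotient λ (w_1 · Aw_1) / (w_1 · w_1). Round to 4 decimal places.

6.8222

w1 = Av₀ = (2·4 + 5·0 + 2·4; 5·4 + 1·0 + 0·4; 2·4 + 0·0 + 5·4) = (16, 20, 28)
Aw1 = (188, 100, 172)
w1·Aw1 = 16·188 + 20·100 + 28·172 = 9824; w1·w1 = 16·16 + 20·20 + 28·28 = 1440
λ ≈ 9824/1440 = 6.8222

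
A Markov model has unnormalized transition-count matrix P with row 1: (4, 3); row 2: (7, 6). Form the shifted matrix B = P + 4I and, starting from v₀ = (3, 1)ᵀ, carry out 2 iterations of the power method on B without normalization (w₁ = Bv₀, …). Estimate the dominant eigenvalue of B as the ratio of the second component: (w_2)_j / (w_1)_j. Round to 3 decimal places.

B = P + 4I has rows (8, 3); (7, 10)
w1 = Bv₀ = (8·3 + 3·1; 7·3 + 10·1) = (27, 31)
w2 = Bw1 = (8·27 + 3·31; 7·27 + 10·31) = (309, 499)
Ratio: 499/31 = 16.097

16.097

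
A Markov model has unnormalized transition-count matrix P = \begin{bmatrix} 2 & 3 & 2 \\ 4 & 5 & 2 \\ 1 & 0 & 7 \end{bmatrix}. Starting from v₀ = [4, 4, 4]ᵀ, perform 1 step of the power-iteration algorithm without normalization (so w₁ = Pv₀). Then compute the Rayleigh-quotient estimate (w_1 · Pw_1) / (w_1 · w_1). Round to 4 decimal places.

8.6923

w1 = Pv₀ = (2·4 + 3·4 + 2·4; 4·4 + 5·4 + 2·4; 1·4 + 0·4 + 7·4) = (28, 44, 32)
Pw1 = (252, 396, 252)
w1·Pw1 = 28·252 + 44·396 + 32·252 = 32544; w1·w1 = 28·28 + 44·44 + 32·32 = 3744
λ ≈ 32544/3744 = 8.6923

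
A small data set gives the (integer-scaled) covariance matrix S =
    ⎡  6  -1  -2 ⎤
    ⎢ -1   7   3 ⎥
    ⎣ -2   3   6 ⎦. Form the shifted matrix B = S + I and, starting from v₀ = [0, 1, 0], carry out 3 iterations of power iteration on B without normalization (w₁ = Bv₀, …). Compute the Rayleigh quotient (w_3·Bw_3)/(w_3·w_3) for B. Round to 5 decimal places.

B = S + I has rows (7, -1, -2); (-1, 8, 3); (-2, 3, 7)
w1 = Bv₀ = (7·0 + (-1)·1 + (-2)·0; (-1)·0 + 8·1 + 3·0; (-2)·0 + 3·1 + 7·0) = (-1, 8, 3)
w2 = Bw1 = (7·(-1) + (-1)·8 + (-2)·3; (-1)·(-1) + 8·8 + 3·3; (-2)·(-1) + 3·8 + 7·3) = (-21, 74, 47)
w3 = Bw2 = (-315, 754, 593)
Bw3 = (-4145, 8126, 7043)
w3·Bw3 = 11609178; w3·w3 = 1019390; μ ≈ 11609178/1019390 = 11.38836

μ ≈ 11.38836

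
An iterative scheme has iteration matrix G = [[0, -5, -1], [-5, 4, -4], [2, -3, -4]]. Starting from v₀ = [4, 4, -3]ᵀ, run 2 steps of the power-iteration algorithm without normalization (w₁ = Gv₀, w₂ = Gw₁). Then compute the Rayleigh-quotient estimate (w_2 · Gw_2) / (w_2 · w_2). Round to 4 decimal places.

λ ≈ 5.3985

w1 = Gv₀ = (-17, 8, 8)
w2 = Gw1 = (-48, 85, -90)
Gw2 = (-335, 940, 9)
w2·Gw2 = (-48)·(-335) + 85·940 + (-90)·9 = 95170; w2·w2 = (-48)·(-48) + 85·85 + (-90)·(-90) = 17629
λ ≈ 95170/17629 = 5.3985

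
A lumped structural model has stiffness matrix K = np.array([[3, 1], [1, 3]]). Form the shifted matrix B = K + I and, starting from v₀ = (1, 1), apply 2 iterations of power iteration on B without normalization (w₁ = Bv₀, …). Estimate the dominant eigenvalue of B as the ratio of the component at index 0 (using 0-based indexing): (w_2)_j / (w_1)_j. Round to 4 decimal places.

μ ≈ 5.0000

B = K + I has rows (4, 1); (1, 4)
w1 = Bv₀ = (4·1 + 1·1; 1·1 + 4·1) = (5, 5)
w2 = Bw1 = (4·5 + 1·5; 1·5 + 4·5) = (25, 25)
Ratio: 25/5 = 5.0000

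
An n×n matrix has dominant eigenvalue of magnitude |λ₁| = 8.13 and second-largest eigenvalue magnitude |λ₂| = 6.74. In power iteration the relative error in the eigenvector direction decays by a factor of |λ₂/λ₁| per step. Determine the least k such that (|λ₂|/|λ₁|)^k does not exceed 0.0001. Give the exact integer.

|λ₂/λ₁| = 6.74/8.13 = 0.82903
Need k ≥ ln(0.0001) / ln(0.82903) = -9.2103 / -0.1875 ≈ 49.122
Smallest integer k satisfying the bound: 50

50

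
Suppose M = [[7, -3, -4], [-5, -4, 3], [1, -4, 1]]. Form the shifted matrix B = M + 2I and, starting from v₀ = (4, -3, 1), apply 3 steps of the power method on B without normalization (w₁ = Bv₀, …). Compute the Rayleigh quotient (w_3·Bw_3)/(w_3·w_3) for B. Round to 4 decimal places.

B = M + 2I has rows (9, -3, -4); (-5, -2, 3); (1, -4, 3)
w1 = Bv₀ = (41, -11, 19)
w2 = Bw1 = (326, -126, 142)
w3 = Bw2 = (2744, -952, 1256)
Bw3 = (22528, -8048, 10320)
w3·Bw3 = 82440448; w3·w3 = 10013376; μ ≈ 82440448/10013376 = 8.2330

8.2330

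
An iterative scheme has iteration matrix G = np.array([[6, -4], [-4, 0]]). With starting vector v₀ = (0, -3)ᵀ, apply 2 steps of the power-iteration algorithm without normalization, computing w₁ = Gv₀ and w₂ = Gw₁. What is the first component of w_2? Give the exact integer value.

72

w1 = Gv₀ = (6·0 + (-4)·(-3); (-4)·0 + 0·(-3)) = (12, 0)
w2 = Gw1 = (6·12 + (-4)·0; (-4)·12 + 0·0) = (72, -48)
The requested component of w2 is 72.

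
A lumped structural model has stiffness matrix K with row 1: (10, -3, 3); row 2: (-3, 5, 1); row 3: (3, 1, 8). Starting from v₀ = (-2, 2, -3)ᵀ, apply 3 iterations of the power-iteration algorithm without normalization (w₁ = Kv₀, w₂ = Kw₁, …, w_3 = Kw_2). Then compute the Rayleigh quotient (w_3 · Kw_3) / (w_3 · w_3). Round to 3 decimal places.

λ ≈ 12.664

w1 = Kv₀ = (10·(-2) + (-3)·2 + 3·(-3); (-3)·(-2) + 5·2 + 1·(-3); 3·(-2) + 1·2 + 8·(-3)) = (-35, 13, -28)
w2 = Kw1 = (10·(-35) + (-3)·13 + 3·(-28); (-3)·(-35) + 5·13 + 1·(-28); 3·(-35) + 1·13 + 8·(-28)) = (-473, 142, -316)
w3 = Kw2 = (-6104, 1813, -3805)
Kw3 = (-77894, 23572, -46939)
w3·Kw3 = (-6104)·(-77894) + 1813·23572 + (-3805)·(-46939) = 696803907; w3·w3 = (-6104)·(-6104) + 1813·1813 + (-3805)·(-3805) = 55023810
λ ≈ 696803907/55023810 = 12.664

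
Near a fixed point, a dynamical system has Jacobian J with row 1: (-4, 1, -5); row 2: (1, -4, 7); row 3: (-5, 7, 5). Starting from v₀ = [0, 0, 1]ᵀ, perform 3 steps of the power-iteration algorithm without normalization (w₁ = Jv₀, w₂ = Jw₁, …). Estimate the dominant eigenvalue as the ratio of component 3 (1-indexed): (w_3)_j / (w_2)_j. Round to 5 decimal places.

w1 = Jv₀ = ((-4)·0 + 1·0 + (-5)·1; 1·0 + (-4)·0 + 7·1; (-5)·0 + 7·0 + 5·1) = (-5, 7, 5)
w2 = Jw1 = ((-4)·(-5) + 1·7 + (-5)·5; 1·(-5) + (-4)·7 + 7·5; (-5)·(-5) + 7·7 + 5·5) = (2, 2, 99)
w3 = Jw2 = (-501, 687, 499)
Ratio at component: 499 / 99 = 5.04040

5.04040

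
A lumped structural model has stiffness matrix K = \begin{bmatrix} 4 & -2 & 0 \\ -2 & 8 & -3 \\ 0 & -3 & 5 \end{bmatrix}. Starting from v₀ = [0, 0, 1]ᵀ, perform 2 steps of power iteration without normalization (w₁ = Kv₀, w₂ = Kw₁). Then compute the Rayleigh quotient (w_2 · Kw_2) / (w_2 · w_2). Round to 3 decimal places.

9.946

w1 = Kv₀ = (0, -3, 5)
w2 = Kw1 = (6, -39, 34)
Kw2 = (102, -426, 287)
w2·Kw2 = 6·102 + (-39)·(-426) + 34·287 = 26984; w2·w2 = 6·6 + (-39)·(-39) + 34·34 = 2713
λ ≈ 26984/2713 = 9.946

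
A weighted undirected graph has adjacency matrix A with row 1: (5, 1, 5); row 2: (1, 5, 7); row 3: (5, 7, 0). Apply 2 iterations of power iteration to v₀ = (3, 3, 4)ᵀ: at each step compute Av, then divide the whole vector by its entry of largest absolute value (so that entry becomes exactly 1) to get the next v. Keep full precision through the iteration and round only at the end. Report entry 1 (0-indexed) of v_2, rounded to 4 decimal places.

Av0 = (38.00000, 46.00000, 36.00000); divide by 46.00000 → v1 = (0.82609, 1.00000, 0.78261)
Av1 = (9.04348, 11.30435, 11.13043); divide by 11.30435 → v2 = (0.80000, 1.00000, 0.98462)
Requested entry of v2: 520/520 = 1.0000

1.0000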